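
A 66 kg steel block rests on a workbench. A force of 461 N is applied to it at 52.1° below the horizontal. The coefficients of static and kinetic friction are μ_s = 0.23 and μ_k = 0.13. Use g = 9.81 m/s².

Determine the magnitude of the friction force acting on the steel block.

The vertical component of P adds to the normal force: N = m g + P sin α = 647.5 + 363.8 = 1011 N.
The horizontal driving force is P cos α = 283.2 N, so equilibrium needs friction f = 283.2 N.
μ_s N = 0.23 × 1011 = 232.6 N.
The required friction exceeds μ_s N, so the steel block moves and f = μ_k N = 131 N.

f ≈ 131 N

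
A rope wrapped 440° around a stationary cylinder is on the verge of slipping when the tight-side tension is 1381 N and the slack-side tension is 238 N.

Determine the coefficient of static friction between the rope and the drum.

T₂/T₁ = e^{μβ} → μ = ln(T₂/T₁)/β.
β = 440° = 7.679 rad.
μ = ln(1381/238)/7.679 = ln(5.803)/7.679 = 0.229.

μ ≈ 0.229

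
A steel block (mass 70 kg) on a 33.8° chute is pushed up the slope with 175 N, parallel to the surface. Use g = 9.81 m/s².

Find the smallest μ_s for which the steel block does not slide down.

N = m g cos θ = 570.6 N.
Friction must make up the shortfall along the incline: f = m g sin θ − P = 382 − 175 = 207 N.
At the threshold f = μ_s N, so μ_s,min = 207/570.6 = 0.363.

μ_s,min ≈ 0.363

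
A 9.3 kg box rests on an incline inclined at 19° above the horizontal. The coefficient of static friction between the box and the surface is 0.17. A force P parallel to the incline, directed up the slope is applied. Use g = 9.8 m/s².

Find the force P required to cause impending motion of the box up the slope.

At impending motion up the slope, friction acts down-slope at its limit: f = μ_s N.
P is parallel to the surface, so N = m g cos θ = 86.2 N.
Along the incline: P = m g sin θ + μ_s N = 29.7 + 0.17×86.2 = 44.3 N.

P ≈ 44.3 N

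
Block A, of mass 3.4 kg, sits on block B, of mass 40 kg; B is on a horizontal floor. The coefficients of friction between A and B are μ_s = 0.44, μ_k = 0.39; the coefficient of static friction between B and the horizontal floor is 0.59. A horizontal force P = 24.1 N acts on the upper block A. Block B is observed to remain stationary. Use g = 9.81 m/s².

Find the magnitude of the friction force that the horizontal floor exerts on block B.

The normal force B exerts on A is simply A's weight, N₁ = 33.35 N.
Maximum static friction on A from B: μ_s N₁ = 0.44×33.35 = 14.68 N.
P = 24.1 N exceeds that limit, so A slips over B and the interface friction becomes kinetic: f₁ = μ_k N₁ = 0.39×33.35 = 13 N.
B experiences an equal 13 N forward from A (third law). B is in equilibrium, so the floor supplies f₂ = 13 N of static friction (limit μ_s(m_A+m_B)g = 251.2 N, not exceeded).

f ≈ 13 N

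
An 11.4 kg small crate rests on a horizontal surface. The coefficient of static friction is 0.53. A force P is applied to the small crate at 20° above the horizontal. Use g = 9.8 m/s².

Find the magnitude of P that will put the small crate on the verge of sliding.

P ≈ 52.8 N

N = m g − P sin α (the pull lifts the small crate).
At impending slip, P cos α = μ_s N = μ_s (m g − P sin α).
Solving: P (cos α + μ_s sin α) = μ_s m g → P = 0.53×112/(cos 20° + 0.53 sin 20°) = 59.2/1.121 = 52.8 N.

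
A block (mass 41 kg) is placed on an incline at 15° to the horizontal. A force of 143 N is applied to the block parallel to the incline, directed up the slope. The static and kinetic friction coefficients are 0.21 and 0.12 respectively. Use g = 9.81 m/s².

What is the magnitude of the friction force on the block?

f ≈ 38.9 N (down the incline)

Perpendicular to the surface, N = m g cos θ = 41·9.81·cos 15° = 388.5 N.
The friction needed for equilibrium is m g sin θ − P = 104.1 − 143 = -38.9 N, measured positive up-slope.
The static-friction ceiling is μ_s N = 0.21 × 388.5 = 81.59 N.
Since |-38.9| ≤ 81.59 N, static friction is sufficient; f equals the required value, not μ_s N.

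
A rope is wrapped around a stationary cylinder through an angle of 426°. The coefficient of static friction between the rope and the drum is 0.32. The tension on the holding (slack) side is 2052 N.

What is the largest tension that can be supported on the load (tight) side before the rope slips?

At impending slip the capstan equation gives T₂/T₁ = e^{μβ} with β in radians.
β = 426° × π/180 = 7.435 rad.
e^{μβ} = e^{0.32×7.435} = 10.8.
T₂ = T₁ · e^{μβ} = 2052 × 10.8 = 22200 N.

T_max ≈ 22200 N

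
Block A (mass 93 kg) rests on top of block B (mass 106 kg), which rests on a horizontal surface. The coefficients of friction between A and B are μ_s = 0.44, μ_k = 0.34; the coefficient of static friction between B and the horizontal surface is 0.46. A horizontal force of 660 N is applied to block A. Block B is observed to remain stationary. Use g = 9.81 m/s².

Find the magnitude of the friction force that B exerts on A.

Between the blocks, N₁ = m_A g = 912.3 N.
Maximum static friction on A from B: μ_s N₁ = 0.44×912.3 = 401.4 N.
Since P = 660 N > 401.4 N, A slides on B; the A–B friction is kinetic: f₁ = μ_k N₁ = 0.34×912.3 = 310 N.
By Newton's third law B feels 310 N forward from A. With B stationary, the floor's static friction on B balances it: f₂ = 310 N (well within μ_s(m_A+m_B)g = 898 N).

f ≈ 310 N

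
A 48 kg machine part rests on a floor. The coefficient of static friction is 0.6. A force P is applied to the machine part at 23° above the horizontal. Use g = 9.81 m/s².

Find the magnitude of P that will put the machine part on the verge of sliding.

P ≈ 245 N

N = m g − P sin α (the pull lifts the machine part).
At impending slip, P cos α = μ_s N = μ_s (m g − P sin α).
Solving: P (cos α + μ_s sin α) = μ_s m g → P = 0.6×471/(cos 23° + 0.6 sin 23°) = 283/1.155 = 245 N.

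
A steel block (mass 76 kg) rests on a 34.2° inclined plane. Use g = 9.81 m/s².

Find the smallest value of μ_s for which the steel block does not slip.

μ_s,min ≈ 0.68

At the slip threshold m g sin θ = μ_s m g cos θ, so μ_s,min = tan θ.
μ_s,min = tan 34.2° = 0.68.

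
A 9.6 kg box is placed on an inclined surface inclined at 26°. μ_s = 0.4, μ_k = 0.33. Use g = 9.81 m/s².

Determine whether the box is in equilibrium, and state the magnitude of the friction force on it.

f ≈ 27.9 N

N = m g cos θ = 84.6 N.
Down-slope weight component: m g sin θ = 41.3 N.
μ_s N = 33.9 N.
41.3 > 33.9 N, so it slides; kinetic friction f = μ_k N = 0.33×84.6 = 27.9 N.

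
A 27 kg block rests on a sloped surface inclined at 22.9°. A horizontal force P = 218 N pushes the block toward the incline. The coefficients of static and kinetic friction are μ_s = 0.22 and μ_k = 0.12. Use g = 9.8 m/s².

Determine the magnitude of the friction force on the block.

The horizontal push has a component P sin θ into the surface, so N = m g cos θ + P sin θ = 243.7 + 84.83 = 328.6 N.
Along the incline, the net driving force (taking up-slope positive) is P cos θ − m g sin θ = 200.8 − 103 = 97.86 N, so equilibrium requires friction f = -97.86 N (down-slope).
Maximum static friction: μ_s N = 0.22 × 328.6 = 72.29 N.
|f_req| = 97.86 > 72.29 N → the block slides up the incline; f = μ_k N = 0.12 × 328.6 = 39.4 N.

f ≈ 39.4 N (down the incline)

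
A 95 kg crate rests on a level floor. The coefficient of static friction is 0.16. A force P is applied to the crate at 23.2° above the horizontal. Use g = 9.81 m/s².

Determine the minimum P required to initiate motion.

N = m g − P sin α (the pull lifts the crate).
At impending slip, P cos α = μ_s N = μ_s (m g − P sin α).
Solving: P (cos α + μ_s sin α) = μ_s m g → P = 0.16×932/(cos 23.2° + 0.16 sin 23.2°) = 149/0.9822 = 152 N.

P ≈ 152 N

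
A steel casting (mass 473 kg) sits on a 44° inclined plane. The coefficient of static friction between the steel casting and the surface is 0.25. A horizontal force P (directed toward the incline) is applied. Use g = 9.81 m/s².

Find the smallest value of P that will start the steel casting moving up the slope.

P ≈ 7440 N

At impending motion up the slope, friction acts down-slope at its limit: f = μ_s N.
Perpendicular to the incline: N = m g cos θ + P sin θ.
Along the incline: P cos θ = m g sin θ + μ_s N = m g sin θ + μ_s (m g cos θ + P sin θ).
Solving, P (cos θ − μ_s sin θ) = m g (sin θ + μ_s cos θ), so P = 473×9.81×(sin 44° + 0.25 cos 44°)/(cos 44° − 0.25 sin 44°) = 4640×0.8745/0.5457 = 7440 N.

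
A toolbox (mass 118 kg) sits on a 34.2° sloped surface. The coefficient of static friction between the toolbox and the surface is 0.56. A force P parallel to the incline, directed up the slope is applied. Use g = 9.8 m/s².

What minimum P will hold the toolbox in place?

P_min ≈ 114 N

The toolbox tends to slide down (tan θ > μ_s), so at the point of impending slip friction acts up-slope at its limit: f = μ_s N.
P is parallel to the surface, so N = m g cos θ = 956 N.
Along the incline: P + μ_s N = m g sin θ, so P = 650 − 0.56×956 = 114 N.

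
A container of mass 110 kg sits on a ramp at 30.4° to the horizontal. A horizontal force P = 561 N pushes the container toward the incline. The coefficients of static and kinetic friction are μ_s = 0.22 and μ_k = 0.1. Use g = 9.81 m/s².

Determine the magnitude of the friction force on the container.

The horizontal push has a component P sin θ into the surface, so N = m g cos θ + P sin θ = 930.7 + 283.9 = 1215 N.
Parallel to the incline: P cos θ − m g sin θ = 483.9 − 546.1 = -62.19 N; the friction needed to balance this is 62.19 N acting up the slope.
The limit of static friction is μ_s N = 267.2 N.
|f_req| = 62.19 ≤ 267.2 N → the container is in equilibrium; friction equals the required value.

f ≈ 62.2 N (up the incline)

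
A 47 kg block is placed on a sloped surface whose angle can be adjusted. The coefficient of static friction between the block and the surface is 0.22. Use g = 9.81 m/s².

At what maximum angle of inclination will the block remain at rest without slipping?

At the slip threshold, m g sin θ = μ_s · m g cos θ, so tan θ = μ_s.
θ_max = arctan(0.22) = 12.4°.

θ_max ≈ 12.4°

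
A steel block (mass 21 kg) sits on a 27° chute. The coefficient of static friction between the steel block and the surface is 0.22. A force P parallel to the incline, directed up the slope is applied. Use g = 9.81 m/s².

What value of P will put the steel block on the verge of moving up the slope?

P ≈ 134 N

At impending motion up the slope, friction acts down-slope at its limit: f = μ_s N.
P is parallel to the surface, so N = m g cos θ = 184 N.
Along the incline: P = m g sin θ + μ_s N = 93.5 + 0.22×184 = 134 N.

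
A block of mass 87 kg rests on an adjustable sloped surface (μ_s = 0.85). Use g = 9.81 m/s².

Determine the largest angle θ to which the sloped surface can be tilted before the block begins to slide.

At the slip threshold, m g sin θ = μ_s · m g cos θ, so tan θ = μ_s.
θ_max = arctan(0.85) = 40.4°.

θ_max ≈ 40.4°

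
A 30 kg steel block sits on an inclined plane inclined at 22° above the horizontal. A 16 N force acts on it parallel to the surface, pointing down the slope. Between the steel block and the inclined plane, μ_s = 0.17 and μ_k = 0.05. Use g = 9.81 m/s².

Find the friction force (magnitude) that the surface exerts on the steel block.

Perpendicular to the surface, N = m g cos θ = 30·9.81·cos 22° = 272.9 N.
Parallel to the incline, ΣF = 0 gives f = m g sin θ + P = 110.2 + 16 = 126.2 N (up-slope positive).
The static-friction ceiling is μ_s N = 0.17 × 272.9 = 46.39 N.
|126.2| exceeds 46.39 N, so the steel block slips down-slope; friction is kinetic, f = μ_k N = 0.05×272.9 = 13.6 N.

f ≈ 13.6 N (up the incline)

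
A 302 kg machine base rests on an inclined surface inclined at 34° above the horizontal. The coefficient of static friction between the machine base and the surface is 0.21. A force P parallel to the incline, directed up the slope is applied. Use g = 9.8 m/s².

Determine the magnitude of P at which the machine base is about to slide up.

P ≈ 2170 N

At impending motion up the slope, friction acts down-slope at its limit: f = μ_s N.
P is parallel to the surface, so N = m g cos θ = 2450 N.
Along the incline: P = m g sin θ + μ_s N = 1650 + 0.21×2450 = 2170 N.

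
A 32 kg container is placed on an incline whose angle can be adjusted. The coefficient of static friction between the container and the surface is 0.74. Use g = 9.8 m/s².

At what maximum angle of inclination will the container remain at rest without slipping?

θ_max ≈ 36.5°

At the slip threshold, m g sin θ = μ_s · m g cos θ, so tan θ = μ_s.
θ_max = arctan(0.74) = 36.5°.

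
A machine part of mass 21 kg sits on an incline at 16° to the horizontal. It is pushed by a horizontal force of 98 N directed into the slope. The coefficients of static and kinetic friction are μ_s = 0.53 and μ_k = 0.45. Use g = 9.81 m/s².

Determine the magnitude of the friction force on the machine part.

The horizontal push has a component P sin θ into the surface, so N = m g cos θ + P sin θ = 198 + 27.01 = 225 N.
Parallel to the incline: P cos θ − m g sin θ = 94.2 − 56.78 = 37.42 N; the friction needed to balance this is 37.42 N acting down the slope.
The limit of static friction is μ_s N = 119.3 N.
Since 37.42 N is within the 119.3 N limit, the machine part stays put and friction is exactly 37.4 N.

f ≈ 37.4 N (down the incline)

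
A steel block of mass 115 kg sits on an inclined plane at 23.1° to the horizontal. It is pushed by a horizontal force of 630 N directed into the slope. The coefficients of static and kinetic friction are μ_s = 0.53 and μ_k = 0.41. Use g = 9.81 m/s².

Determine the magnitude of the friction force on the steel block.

The horizontal push has a component P sin θ into the surface, so N = m g cos θ + P sin θ = 1038 + 247.2 = 1285 N.
Parallel to the incline: P cos θ − m g sin θ = 579.5 − 442.6 = 136.9 N; the friction needed to balance this is 136.9 N acting down the slope.
Maximum static friction: μ_s N = 0.53 × 1285 = 681 N.
Since 136.9 N is within the 681 N limit, the steel block stays put and friction is exactly 137 N.

f ≈ 137 N (down the incline)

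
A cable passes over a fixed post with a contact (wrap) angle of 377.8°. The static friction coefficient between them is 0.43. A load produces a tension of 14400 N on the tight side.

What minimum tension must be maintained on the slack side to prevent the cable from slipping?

Capstan equation at impending slip: T_tight/T_slack = e^{μβ}.
β = 377.8° = 6.594 rad; e^{μβ} = e^{0.43×6.594} = 17.04.
T_slack = T_tight / e^{μβ} = 14400 / 17.04 = 845 N.

T_min ≈ 845 N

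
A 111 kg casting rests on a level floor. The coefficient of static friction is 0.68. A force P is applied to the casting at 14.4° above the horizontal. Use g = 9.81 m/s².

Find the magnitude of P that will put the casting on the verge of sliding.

P ≈ 651 N

N = m g − P sin α (the pull lifts the casting).
At impending slip, P cos α = μ_s N = μ_s (m g − P sin α).
Solving: P (cos α + μ_s sin α) = μ_s m g → P = 0.68×1090/(cos 14.4° + 0.68 sin 14.4°) = 740/1.138 = 651 N.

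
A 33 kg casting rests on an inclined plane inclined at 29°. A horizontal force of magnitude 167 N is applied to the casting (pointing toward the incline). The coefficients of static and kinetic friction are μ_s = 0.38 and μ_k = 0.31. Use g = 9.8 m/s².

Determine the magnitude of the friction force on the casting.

f ≈ 10.7 N (up the incline)

Resolve perpendicular to the incline: N = m g cos θ + P sin θ = 33×9.8×cos 29° + 167×sin 29° = 363.8 N.
Along the incline, the net driving force (taking up-slope positive) is P cos θ − m g sin θ = 146.1 − 156.8 = -10.73 N, so equilibrium requires friction f = 10.73 N (up-slope).
The limit of static friction is μ_s N = 138.2 N.
|f_req| = 10.73 ≤ 138.2 N → the casting is in equilibrium; friction equals the required value.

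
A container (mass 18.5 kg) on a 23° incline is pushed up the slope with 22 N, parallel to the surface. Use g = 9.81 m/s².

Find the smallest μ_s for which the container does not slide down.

N = m g cos θ = 167.1 N.
Friction must make up the shortfall along the incline: f = m g sin θ − P = 70.91 − 22 = 48.91 N.
At the threshold f = μ_s N, so μ_s,min = 48.91/167.1 = 0.293.

μ_s,min ≈ 0.293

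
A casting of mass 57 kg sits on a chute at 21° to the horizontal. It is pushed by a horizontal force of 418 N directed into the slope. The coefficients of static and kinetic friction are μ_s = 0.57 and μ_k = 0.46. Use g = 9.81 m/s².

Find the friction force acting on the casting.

The horizontal push has a component P sin θ into the surface, so N = m g cos θ + P sin θ = 522 + 149.8 = 671.8 N.
Parallel to the incline: P cos θ − m g sin θ = 390.2 − 200.4 = 189.8 N; the friction needed to balance this is 189.8 N acting down the slope.
Maximum static friction: μ_s N = 0.57 × 671.8 = 382.9 N.
Since 189.8 N is within the 382.9 N limit, the casting stays put and friction is exactly 190 N.

f ≈ 190 N (down the incline)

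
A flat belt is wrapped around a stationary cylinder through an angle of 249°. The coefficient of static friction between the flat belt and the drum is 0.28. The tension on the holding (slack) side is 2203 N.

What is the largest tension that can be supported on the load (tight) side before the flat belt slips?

T_max ≈ 7440 N

At impending slip the capstan equation gives T₂/T₁ = e^{μβ} with β in radians.
β = 249° × π/180 = 4.346 rad.
e^{μβ} = e^{0.28×4.346} = 3.377.
T₂ = T₁ · e^{μβ} = 2203 × 3.377 = 7440 N.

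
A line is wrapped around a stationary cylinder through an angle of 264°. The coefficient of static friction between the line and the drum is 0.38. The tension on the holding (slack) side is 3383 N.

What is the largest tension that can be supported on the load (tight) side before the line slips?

At impending slip the capstan equation gives T₂/T₁ = e^{μβ} with β in radians.
β = 264° × π/180 = 4.608 rad.
e^{μβ} = e^{0.38×4.608} = 5.76.
T₂ = T₁ · e^{μβ} = 3383 × 5.76 = 19500 N.

T_max ≈ 19500 N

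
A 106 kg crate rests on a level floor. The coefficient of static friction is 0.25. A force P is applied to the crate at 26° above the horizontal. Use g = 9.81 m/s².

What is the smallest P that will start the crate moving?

P ≈ 258 N

N = m g − P sin α (the pull lifts the crate).
At impending slip, P cos α = μ_s N = μ_s (m g − P sin α).
Solving: P (cos α + μ_s sin α) = μ_s m g → P = 0.25×1040/(cos 26° + 0.25 sin 26°) = 260/1.008 = 258 N.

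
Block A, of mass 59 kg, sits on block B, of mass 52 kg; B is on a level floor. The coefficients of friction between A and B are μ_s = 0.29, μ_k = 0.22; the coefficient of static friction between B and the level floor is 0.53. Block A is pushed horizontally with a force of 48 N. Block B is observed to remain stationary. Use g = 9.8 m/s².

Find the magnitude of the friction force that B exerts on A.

f ≈ 48 N

Normal force at the A–B interface: N₁ = m_A g = 578.2 N.
Maximum static friction on A from B: μ_s N₁ = 0.29×578.2 = 167.7 N.
P = 48 N is within that limit, so A and B move together (both at rest); the A–B friction is simply f₁ = P = 48 N.
By Newton's third law B feels 48 N forward from A. With B stationary, the floor's static friction on B balances it: f₂ = 48 N (well within μ_s(m_A+m_B)g = 576.5 N).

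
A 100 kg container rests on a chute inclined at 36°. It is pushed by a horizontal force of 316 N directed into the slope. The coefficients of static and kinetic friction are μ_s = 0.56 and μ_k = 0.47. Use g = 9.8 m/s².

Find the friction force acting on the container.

Resolve perpendicular to the incline: N = m g cos θ + P sin θ = 100×9.8×cos 36° + 316×sin 36° = 978.6 N.
Along the incline, the net driving force (taking up-slope positive) is P cos θ − m g sin θ = 255.6 − 576 = -320.4 N, so equilibrium requires friction f = 320.4 N (up-slope).
The limit of static friction is μ_s N = 548 N.
|f_req| = 320.4 ≤ 548 N → the container is in equilibrium; friction equals the required value.

f ≈ 320 N (up the incline)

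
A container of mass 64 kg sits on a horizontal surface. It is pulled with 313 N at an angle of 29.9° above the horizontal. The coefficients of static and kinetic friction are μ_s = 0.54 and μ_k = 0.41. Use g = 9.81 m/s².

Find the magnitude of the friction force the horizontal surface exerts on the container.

f ≈ 193 N

The vertical component of P reduces the normal force: N = m g − P sin α = 627.8 − 156 = 471.8 N.
The horizontal driving force is P cos α = 271.3 N, so equilibrium needs friction f = 271.3 N.
μ_s N = 0.54 × 471.8 = 254.8 N.
271.3 > 254.8 N → the container slides; f = μ_k N = 0.41×471.8 = 193 N.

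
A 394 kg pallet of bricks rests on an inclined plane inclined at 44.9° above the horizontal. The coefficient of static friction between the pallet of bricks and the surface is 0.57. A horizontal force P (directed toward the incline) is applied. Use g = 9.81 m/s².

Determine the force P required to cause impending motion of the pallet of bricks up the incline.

At impending motion up the slope, friction acts down-slope at its limit: f = μ_s N.
Perpendicular to the incline: N = m g cos θ + P sin θ.
Along the incline: P cos θ = m g sin θ + μ_s N = m g sin θ + μ_s (m g cos θ + P sin θ).
Solving, P (cos θ − μ_s sin θ) = m g (sin θ + μ_s cos θ), so P = 394×9.81×(sin 44.9° + 0.57 cos 44.9°)/(cos 44.9° − 0.57 sin 44.9°) = 3870×1.11/0.306 = 14000 N.

P ≈ 14000 N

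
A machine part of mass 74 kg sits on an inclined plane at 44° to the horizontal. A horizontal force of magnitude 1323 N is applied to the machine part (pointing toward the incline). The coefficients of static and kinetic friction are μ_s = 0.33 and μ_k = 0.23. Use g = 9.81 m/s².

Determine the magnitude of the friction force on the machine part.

Normal direction: N = m g cos θ + P sin θ = 1441 N.
Parallel to the incline: P cos θ − m g sin θ = 951.7 − 504.3 = 447.4 N; the friction needed to balance this is 447.4 N acting down the slope.
Maximum static friction: μ_s N = 0.33 × 1441 = 475.6 N.
Since 447.4 N is within the 475.6 N limit, the machine part stays put and friction is exactly 447 N.

f ≈ 447 N (down the incline)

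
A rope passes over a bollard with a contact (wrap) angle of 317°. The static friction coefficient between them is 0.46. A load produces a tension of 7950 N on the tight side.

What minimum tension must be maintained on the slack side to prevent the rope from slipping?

Capstan equation at impending slip: T_tight/T_slack = e^{μβ}.
β = 317° = 5.533 rad; e^{μβ} = e^{0.46×5.533} = 12.74.
T_slack = T_tight / e^{μβ} = 7950 / 12.74 = 624 N.

T_min ≈ 624 N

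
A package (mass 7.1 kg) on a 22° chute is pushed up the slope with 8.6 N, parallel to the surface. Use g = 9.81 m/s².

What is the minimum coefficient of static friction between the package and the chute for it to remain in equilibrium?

N = m g cos θ = 64.58 N.
Friction must make up the shortfall along the incline: f = m g sin θ − P = 26.09 − 8.6 = 17.49 N.
At the threshold f = μ_s N, so μ_s,min = 17.49/64.58 = 0.271.

μ_s,min ≈ 0.271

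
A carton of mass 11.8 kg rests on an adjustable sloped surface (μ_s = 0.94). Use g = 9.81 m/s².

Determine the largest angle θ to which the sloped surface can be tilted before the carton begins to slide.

θ_max ≈ 43.2°

At the slip threshold, m g sin θ = μ_s · m g cos θ, so tan θ = μ_s.
θ_max = arctan(0.94) = 43.2°.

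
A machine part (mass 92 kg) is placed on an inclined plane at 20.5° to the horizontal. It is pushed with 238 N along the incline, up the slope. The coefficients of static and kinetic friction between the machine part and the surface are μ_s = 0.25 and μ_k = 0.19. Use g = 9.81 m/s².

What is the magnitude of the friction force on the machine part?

f ≈ 78.1 N (up the incline)

Normal force: N = m g cos θ = 92 × 9.81 × cos 20.5° = 845.4 N.
The friction needed for equilibrium is m g sin θ − P = 316.1 − 238 = 78.07 N, measured positive up-slope.
The static-friction ceiling is μ_s N = 0.25 × 845.4 = 211.3 N.
Since |78.07| ≤ 211.3 N, static friction is sufficient; f equals the required value, not μ_s N.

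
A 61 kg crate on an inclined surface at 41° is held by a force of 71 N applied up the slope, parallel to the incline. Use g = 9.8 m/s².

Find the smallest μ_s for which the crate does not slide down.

μ_s,min ≈ 0.712

N = m g cos θ = 451.2 N.
Friction must make up the shortfall along the incline: f = m g sin θ − P = 392.2 − 71 = 321.2 N.
At the threshold f = μ_s N, so μ_s,min = 321.2/451.2 = 0.712.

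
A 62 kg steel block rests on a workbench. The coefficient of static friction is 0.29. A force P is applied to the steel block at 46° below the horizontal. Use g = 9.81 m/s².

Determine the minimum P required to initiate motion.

P ≈ 363 N

N = m g + P sin α (the push presses the steel block into the workbench).
At impending slip, P cos α = μ_s N = μ_s (m g + P sin α).
Solving: P (cos α − μ_s sin α) = μ_s m g → P = 0.29×608/(cos 46° − 0.29 sin 46°) = 176/0.486 = 363 N.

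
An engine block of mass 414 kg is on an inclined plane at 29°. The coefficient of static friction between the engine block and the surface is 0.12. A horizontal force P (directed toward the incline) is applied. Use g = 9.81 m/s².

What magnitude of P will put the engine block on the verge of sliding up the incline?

P ≈ 2930 N

At impending motion up the slope, friction acts down-slope at its limit: f = μ_s N.
Perpendicular to the incline: N = m g cos θ + P sin θ.
Along the incline: P cos θ = m g sin θ + μ_s N = m g sin θ + μ_s (m g cos θ + P sin θ).
Solving, P (cos θ − μ_s sin θ) = m g (sin θ + μ_s cos θ), so P = 414×9.81×(sin 29° + 0.12 cos 29°)/(cos 29° − 0.12 sin 29°) = 4060×0.5898/0.8164 = 2930 N.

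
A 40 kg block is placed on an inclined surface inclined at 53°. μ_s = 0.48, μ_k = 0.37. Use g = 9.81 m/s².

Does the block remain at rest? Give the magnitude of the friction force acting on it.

f ≈ 87.4 N

N = m g cos θ = 236 N.
Down-slope weight component: m g sin θ = 313 N.
μ_s N = 113 N.
313 > 113 N, so it slides; kinetic friction f = μ_k N = 0.37×236 = 87.4 N.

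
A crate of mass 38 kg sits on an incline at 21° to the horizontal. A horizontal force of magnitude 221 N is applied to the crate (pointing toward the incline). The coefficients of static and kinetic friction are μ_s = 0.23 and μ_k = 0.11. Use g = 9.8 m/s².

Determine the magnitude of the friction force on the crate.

The horizontal push has a component P sin θ into the surface, so N = m g cos θ + P sin θ = 347.7 + 79.2 = 426.9 N.
Along the incline, the net driving force (taking up-slope positive) is P cos θ − m g sin θ = 206.3 − 133.5 = 72.87 N, so equilibrium requires friction f = -72.87 N (down-slope).
The limit of static friction is μ_s N = 98.18 N.
Since 72.87 N is within the 98.18 N limit, the crate stays put and friction is exactly 72.9 N.

f ≈ 72.9 N (down the incline)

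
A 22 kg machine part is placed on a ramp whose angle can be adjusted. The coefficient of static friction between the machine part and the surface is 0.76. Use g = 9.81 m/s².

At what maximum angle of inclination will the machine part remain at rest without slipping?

θ_max ≈ 37.2°

At the slip threshold, m g sin θ = μ_s · m g cos θ, so tan θ = μ_s.
θ_max = arctan(0.76) = 37.2°.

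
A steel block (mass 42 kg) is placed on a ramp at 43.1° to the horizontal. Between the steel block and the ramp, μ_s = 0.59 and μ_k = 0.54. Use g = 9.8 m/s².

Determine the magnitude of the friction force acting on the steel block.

f ≈ 162 N (up the incline)

Normal force: N = m g cos θ = 42 × 9.8 × cos 43.1° = 300.5 N.
For equilibrium along the incline, friction must balance the weight component: f = m g sin θ = 281.2 N up the slope.
Static friction can supply at most μ_s N = 177.3 N.
Since |281.2| > 177.3 N, static friction cannot hold it; the steel block slides down the incline and kinetic friction applies: f = μ_k N = 0.54 × 300.5 = 162 N.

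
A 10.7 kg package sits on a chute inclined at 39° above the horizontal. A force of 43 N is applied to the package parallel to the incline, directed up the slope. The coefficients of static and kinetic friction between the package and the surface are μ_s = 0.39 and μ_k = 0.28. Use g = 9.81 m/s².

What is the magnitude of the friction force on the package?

Perpendicular to the surface, N = m g cos θ = 10.7·9.81·cos 39° = 81.57 N.
Parallel to the incline, ΣF = 0 gives f = m g sin θ − P = 66.06 − 43 = 23.06 N (up-slope positive).
Maximum static friction available: μ_s N = 0.39 × 81.57 = 31.81 N.
Since |23.06| ≤ 31.81 N, no slip — friction simply equals what equilibrium demands.

f ≈ 23.1 N (up the incline)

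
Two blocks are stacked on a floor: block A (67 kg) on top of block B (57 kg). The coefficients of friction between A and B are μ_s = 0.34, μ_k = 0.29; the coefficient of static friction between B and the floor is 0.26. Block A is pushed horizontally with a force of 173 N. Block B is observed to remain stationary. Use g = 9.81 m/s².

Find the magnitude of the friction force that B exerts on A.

Normal force at the A–B interface: N₁ = m_A g = 657.3 N.
So the A–B interface can sustain at most μ_s N₁ = 223.5 N of static friction.
P = 173 N is within that limit, so A and B move together (both at rest); the A–B friction is simply f₁ = P = 173 N.
B experiences an equal 173 N forward from A (third law). B is in equilibrium, so the floor supplies f₂ = 173 N of static friction (limit μ_s(m_A+m_B)g = 316.3 N, not exceeded).

f ≈ 173 N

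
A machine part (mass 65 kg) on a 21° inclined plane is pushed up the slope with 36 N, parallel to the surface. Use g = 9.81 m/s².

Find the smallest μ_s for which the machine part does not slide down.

N = m g cos θ = 595.3 N.
Friction must make up the shortfall along the incline: f = m g sin θ − P = 228.5 − 36 = 192.5 N.
At the threshold f = μ_s N, so μ_s,min = 192.5/595.3 = 0.323.

μ_s,min ≈ 0.323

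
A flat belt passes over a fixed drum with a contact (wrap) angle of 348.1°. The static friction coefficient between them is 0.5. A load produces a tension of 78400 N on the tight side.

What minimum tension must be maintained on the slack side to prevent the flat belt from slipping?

Capstan equation at impending slip: T_tight/T_slack = e^{μβ}.
β = 348.1° = 6.075 rad; e^{μβ} = e^{0.5×6.075} = 20.86.
T_slack = T_tight / e^{μβ} = 78400 / 20.86 = 3760 N.

T_min ≈ 3760 N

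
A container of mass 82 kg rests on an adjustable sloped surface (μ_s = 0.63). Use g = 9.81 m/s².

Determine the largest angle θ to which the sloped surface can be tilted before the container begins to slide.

θ_max ≈ 32.2°

At the slip threshold, m g sin θ = μ_s · m g cos θ, so tan θ = μ_s.
θ_max = arctan(0.63) = 32.2°.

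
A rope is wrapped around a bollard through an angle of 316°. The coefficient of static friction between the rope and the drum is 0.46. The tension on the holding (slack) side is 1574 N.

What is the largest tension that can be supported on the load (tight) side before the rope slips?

T_max ≈ 19900 N

At impending slip the capstan equation gives T₂/T₁ = e^{μβ} with β in radians.
β = 316° × π/180 = 5.515 rad.
e^{μβ} = e^{0.46×5.515} = 12.64.
T₂ = T₁ · e^{μβ} = 1574 × 12.64 = 19900 N.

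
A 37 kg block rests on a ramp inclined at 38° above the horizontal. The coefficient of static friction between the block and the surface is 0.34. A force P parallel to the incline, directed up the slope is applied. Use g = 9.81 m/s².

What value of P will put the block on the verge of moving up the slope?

At impending motion up the slope, friction acts down-slope at its limit: f = μ_s N.
P is parallel to the surface, so N = m g cos θ = 286 N.
Along the incline: P = m g sin θ + μ_s N = 223 + 0.34×286 = 321 N.

P ≈ 321 N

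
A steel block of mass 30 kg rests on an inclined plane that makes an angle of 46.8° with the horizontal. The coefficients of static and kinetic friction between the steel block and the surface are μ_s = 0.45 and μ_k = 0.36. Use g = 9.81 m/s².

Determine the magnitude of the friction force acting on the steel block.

f ≈ 72.5 N (up the incline)

Normal force: N = m g cos θ = 30 × 9.81 × cos 46.8° = 201.5 N.
For equilibrium along the incline, friction must balance the weight component: f = m g sin θ = 214.5 N up the slope.
The static-friction ceiling is μ_s N = 0.45 × 201.5 = 90.66 N.
|214.5| exceeds 90.66 N, so the steel block slips down-slope; friction is kinetic, f = μ_k N = 0.36×201.5 = 72.5 N.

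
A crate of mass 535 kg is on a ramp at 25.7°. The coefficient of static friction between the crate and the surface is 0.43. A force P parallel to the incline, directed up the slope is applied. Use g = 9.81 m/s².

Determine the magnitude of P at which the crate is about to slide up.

At impending motion up the slope, friction acts down-slope at its limit: f = μ_s N.
P is parallel to the surface, so N = m g cos θ = 4730 N.
Along the incline: P = m g sin θ + μ_s N = 2280 + 0.43×4730 = 4310 N.

P ≈ 4310 N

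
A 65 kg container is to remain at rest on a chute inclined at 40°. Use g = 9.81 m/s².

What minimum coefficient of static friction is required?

μ_s,min ≈ 0.839

At the slip threshold m g sin θ = μ_s m g cos θ, so μ_s,min = tan θ.
μ_s,min = tan 40° = 0.839.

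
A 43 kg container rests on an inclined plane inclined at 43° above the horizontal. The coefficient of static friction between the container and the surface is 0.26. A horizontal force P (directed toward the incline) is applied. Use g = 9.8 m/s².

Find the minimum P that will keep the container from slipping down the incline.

P_min ≈ 228 N

The container tends to slide down (tan θ > μ_s), so at the point of impending slip friction acts up-slope at its limit: f = μ_s N.
Perpendicular to the incline: N = m g cos θ + P sin θ.
Along the incline: P cos θ + μ_s N = m g sin θ, i.e. P cos θ + μ_s (m g cos θ + P sin θ) = m g sin θ.
Solving, P (cos θ + μ_s sin θ) = m g (sin θ − μ_s cos θ), so P = 421×0.4918/0.9087 = 228 N.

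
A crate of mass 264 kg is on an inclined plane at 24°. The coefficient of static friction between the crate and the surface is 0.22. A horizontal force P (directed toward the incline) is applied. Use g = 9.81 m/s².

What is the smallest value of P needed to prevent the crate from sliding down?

The crate tends to slide down (tan θ > μ_s), so at the point of impending slip friction acts up-slope at its limit: f = μ_s N.
Perpendicular to the incline: N = m g cos θ + P sin θ.
Along the incline: P cos θ + μ_s N = m g sin θ, i.e. P cos θ + μ_s (m g cos θ + P sin θ) = m g sin θ.
Solving, P (cos θ + μ_s sin θ) = m g (sin θ − μ_s cos θ), so P = 2590×0.2058/1.003 = 531 N.

P_min ≈ 531 N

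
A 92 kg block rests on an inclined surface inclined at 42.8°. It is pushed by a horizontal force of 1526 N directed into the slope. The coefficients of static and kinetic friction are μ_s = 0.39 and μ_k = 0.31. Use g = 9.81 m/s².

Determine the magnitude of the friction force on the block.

Normal direction: N = m g cos θ + P sin θ = 1699 N.
Along the incline, the net driving force (taking up-slope positive) is P cos θ − m g sin θ = 1120 − 613.2 = 506.5 N, so equilibrium requires friction f = -506.5 N (down-slope).
The limit of static friction is μ_s N = 662.6 N.
|f_req| = 506.5 ≤ 662.6 N → the block is in equilibrium; friction equals the required value.

f ≈ 506 N (down the incline)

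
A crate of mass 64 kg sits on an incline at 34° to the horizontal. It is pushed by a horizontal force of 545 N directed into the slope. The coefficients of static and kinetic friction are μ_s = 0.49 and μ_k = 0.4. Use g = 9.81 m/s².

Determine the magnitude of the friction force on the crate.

f ≈ 101 N (down the incline)

Resolve perpendicular to the incline: N = m g cos θ + P sin θ = 64×9.81×cos 34° + 545×sin 34° = 825.3 N.
Parallel to the incline: P cos θ − m g sin θ = 451.8 − 351.1 = 100.7 N; the friction needed to balance this is 100.7 N acting down the slope.
The limit of static friction is μ_s N = 404.4 N.
Since 100.7 N is within the 404.4 N limit, the crate stays put and friction is exactly 101 N.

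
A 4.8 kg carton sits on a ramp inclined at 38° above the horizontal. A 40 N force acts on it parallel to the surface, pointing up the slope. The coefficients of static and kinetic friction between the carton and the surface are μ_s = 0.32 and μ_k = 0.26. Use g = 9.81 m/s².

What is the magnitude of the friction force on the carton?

f ≈ 11 N (down the incline)

Perpendicular to the surface, N = m g cos θ = 4.8·9.81·cos 38° = 37.11 N.
For equilibrium along the incline the friction force must supply f = m g sin θ − P = 28.99 − 40 = -11.01 N (positive meaning up-slope).
Maximum static friction available: μ_s N = 0.32 × 37.11 = 11.87 N.
Since |-11.01| ≤ 11.87 N, the carton remains in static equilibrium and friction takes exactly the required value.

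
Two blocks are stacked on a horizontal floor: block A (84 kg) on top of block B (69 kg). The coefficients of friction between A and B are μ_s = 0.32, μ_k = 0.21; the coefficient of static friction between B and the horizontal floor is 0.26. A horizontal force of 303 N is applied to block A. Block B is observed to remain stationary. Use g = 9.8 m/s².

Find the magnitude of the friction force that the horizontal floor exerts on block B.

f ≈ 173 N

The normal force B exerts on A is simply A's weight, N₁ = 823.2 N.
So the A–B interface can sustain at most μ_s N₁ = 263.4 N of static friction.
Since P = 303 N > 263.4 N, A slides on B; the A–B friction is kinetic: f₁ = μ_k N₁ = 0.21×823.2 = 173 N.
B experiences an equal 173 N forward from A (third law). B is in equilibrium, so the floor supplies f₂ = 173 N of static friction (limit μ_s(m_A+m_B)g = 389.8 N, not exceeded).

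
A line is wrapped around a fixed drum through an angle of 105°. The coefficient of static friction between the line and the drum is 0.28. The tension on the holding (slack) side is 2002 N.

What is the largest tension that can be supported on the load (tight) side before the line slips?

At impending slip the capstan equation gives T₂/T₁ = e^{μβ} with β in radians.
β = 105° × π/180 = 1.833 rad.
e^{μβ} = e^{0.28×1.833} = 1.671.
T₂ = T₁ · e^{μβ} = 2002 × 1.671 = 3340 N.

T_max ≈ 3340 N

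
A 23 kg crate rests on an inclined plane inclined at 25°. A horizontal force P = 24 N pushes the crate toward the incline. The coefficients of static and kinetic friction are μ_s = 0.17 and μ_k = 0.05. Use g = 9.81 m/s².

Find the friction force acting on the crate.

The horizontal push has a component P sin θ into the surface, so N = m g cos θ + P sin θ = 204.5 + 10.14 = 214.6 N.
Along the incline, the net driving force (taking up-slope positive) is P cos θ − m g sin θ = 21.75 − 95.36 = -73.6 N, so equilibrium requires friction f = 73.6 N (up-slope).
The limit of static friction is μ_s N = 36.49 N.
|f_req| = 73.6 > 36.49 N → the crate slides down the incline; f = μ_k N = 0.05 × 214.6 = 10.7 N.

f ≈ 10.7 N (up the incline)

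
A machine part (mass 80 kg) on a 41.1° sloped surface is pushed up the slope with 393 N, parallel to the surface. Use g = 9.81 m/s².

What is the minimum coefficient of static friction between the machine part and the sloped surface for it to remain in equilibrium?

μ_s,min ≈ 0.208

N = m g cos θ = 591.4 N.
Friction must make up the shortfall along the incline: f = m g sin θ − P = 515.9 − 393 = 122.9 N.
At the threshold f = μ_s N, so μ_s,min = 122.9/591.4 = 0.208.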